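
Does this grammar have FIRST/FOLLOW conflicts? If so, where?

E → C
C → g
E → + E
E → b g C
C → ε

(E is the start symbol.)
No FIRST/FOLLOW conflicts.

Nullable non-terminals: C, E.
FIRST sets used below: FIRST(C) = { 'g', ε }

C: nullable alternative(s) C → ε; FOLLOW(C) = { $ }
  C → g: FIRST \ {ε} = { 'g' } — disjoint from FOLLOW(C)
  C → ε: FIRST \ {ε} = { } — this is the only nullable alternative, skip

E: nullable alternative(s) E → C; FOLLOW(E) = { $ }
  E → C: FIRST \ {ε} = { 'g' } — this is the only nullable alternative, skip
  E → + E: FIRST \ {ε} = { '+' } — disjoint from FOLLOW(E)
  E → b g C: FIRST \ {ε} = { 'b' } — disjoint from FOLLOW(E)

No FIRST/FOLLOW conflicts found.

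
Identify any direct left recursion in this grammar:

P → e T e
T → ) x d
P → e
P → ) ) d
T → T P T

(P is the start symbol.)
P → e T e: starts with e
T → ) x d: starts with ')'
P → e: starts with e
P → ) ) d: starts with ')'
T → T P T: LEFT RECURSIVE (starts with T)

The grammar has direct left recursion on: T.

Answer: Yes, T is left-recursive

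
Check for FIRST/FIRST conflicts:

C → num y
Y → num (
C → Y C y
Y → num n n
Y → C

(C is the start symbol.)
FIRST sets of the non-terminals at (or reachable through a nullable prefix from) the front of some alternative:
  FIRST(Y) = { 'num' }
  FIRST(C) = { 'num' }

Productions for C:
  C → num y: FIRST = { 'num' }
  C → Y C y: FIRST = { 'num' }
Productions for Y:
  Y → num (: FIRST = { 'num' }
  Y → num n n: FIRST = { 'num' }
  Y → C: FIRST = { 'num' }

Conflict for C: C → num y and C → Y C y
  Overlap: { 'num' }
Conflict for Y: Y → num ( and Y → num n n
  Overlap: { 'num' }
Conflict for Y: Y → num ( and Y → C
  Overlap: { 'num' }
Conflict for Y: Y → num n n and Y → C
  Overlap: { 'num' }

Answer: Yes. C → num y / C → Y C y on { 'num' }; Y → num '(' / Y → num n n on { 'num' }; Y → num '(' / Y → C on { 'num' }; Y → num n n / Y → C on { 'num' }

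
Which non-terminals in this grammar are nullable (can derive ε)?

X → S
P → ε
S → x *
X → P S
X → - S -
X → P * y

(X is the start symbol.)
{ 'P' }

A non-terminal is nullable if it can derive ε (the empty string): either it has an ε-production, or it has a production whose right-hand side consists entirely of nullable non-terminals.

ε-productions: P → ε
So P is immediately nullable.
No further non-terminal can be added: every production for the remaining non-terminals contains a terminal or a non-nullable non-terminal.
Nullable = { 'P' }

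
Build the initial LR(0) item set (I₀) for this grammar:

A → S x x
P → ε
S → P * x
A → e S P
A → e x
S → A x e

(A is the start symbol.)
{ [A → . S x x], [A → . e S P], [A → . e x], [A' → . A], [P → .], [S → . A x e], [S → . P * x] }

First, augment the grammar with A' → A
I₀ = CLOSURE({ [A' → . A] }):
  [A' → . A] has the dot before A: add [A → . S x x], [A → . e S P], [A → . e x]
  [A → . S x x] has the dot before S: add [S → . P * x], [S → . A x e]
  [S → . P * x] has the dot before P: add [P → .]
No further items can be added.

I₀ = { [A → . S x x], [A → . e S P], [A → . e x], [A' → . A], [P → .], [S → . A x e], [S → . P * x] }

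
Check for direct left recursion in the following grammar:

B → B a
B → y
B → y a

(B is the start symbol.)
Direct left recursion occurs when N → N α for some non-terminal N (the right-hand side begins with the left-hand side itself).

B → B a: LEFT RECURSIVE (starts with B)
B → y: starts with y
B → y a: starts with y

The grammar has direct left recursion on: B.

Answer: Yes, B is left-recursive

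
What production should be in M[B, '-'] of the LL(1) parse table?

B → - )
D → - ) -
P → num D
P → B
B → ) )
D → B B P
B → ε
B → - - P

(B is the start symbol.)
To find M[B, '-'], we find productions for B where '-' is in the predict set (PREDICT(N → α) = (FIRST(α) \ {ε}) ∪ (FOLLOW(N) if α ⇒* ε)).

Relevant sets:
  FOLLOW(B) = { $, ')', '-', 'num' }

B → - ): PREDICT = { '-' }
  '-' is in predict set, so this production goes in M[B, '-']
B → ) ): PREDICT = { ')' }
B → ε: PREDICT = { $, ')', '-', 'num' }
  '-' is in predict set, so this production goes in M[B, '-']
B → - - P: PREDICT = { '-' }
  '-' is in predict set, so this production goes in M[B, '-']

M[B, '-'] = B → - ), B → ε, B → - - P  (a multiply-defined cell — the grammar is not LL(1))

Answer: B → - ), B → ε, B → - - P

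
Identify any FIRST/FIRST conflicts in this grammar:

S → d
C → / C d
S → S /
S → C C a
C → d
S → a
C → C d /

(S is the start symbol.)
Yes. S → d / S → S '/' on { 'd' }; S → d / S → C C a on { 'd' }; S → S '/' / S → C C a on { '/', 'd' }; S → S '/' / S → a on { 'a' }; C → '/' C d / C → C d '/' on { '/' }; C → d / C → C d '/' on { 'd' }

FIRST sets of the non-terminals at (or reachable through a nullable prefix from) the front of some alternative:
  FIRST(S) = { '/', 'a', 'd' }
  FIRST(C) = { '/', 'd' }

Productions for S:
  S → d: FIRST = { 'd' }
  S → S /: FIRST = { '/', 'a', 'd' }
  S → C C a: FIRST = { '/', 'd' }
  S → a: FIRST = { 'a' }
Productions for C:
  C → / C d: FIRST = { '/' }
  C → d: FIRST = { 'd' }
  C → C d /: FIRST = { '/', 'd' }

Conflict for S: S → d and S → S /
  Overlap: { 'd' }
Conflict for S: S → d and S → C C a
  Overlap: { 'd' }
Conflict for S: S → S / and S → C C a
  Overlap: { '/', 'd' }
Conflict for S: S → S / and S → a
  Overlap: { 'a' }
Conflict for C: C → / C d and C → C d /
  Overlap: { '/' }
Conflict for C: C → d and C → C d /
  Overlap: { 'd' }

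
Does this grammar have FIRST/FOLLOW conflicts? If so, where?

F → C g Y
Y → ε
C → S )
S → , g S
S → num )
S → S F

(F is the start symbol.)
No FIRST/FOLLOW conflicts.

Nullable non-terminals: Y.
Y has a nullable alternative but only one production, so nothing to check.

C, F, S have no nullable alternative, so no FIRST/FOLLOW check is needed there.

No FIRST/FOLLOW conflicts found.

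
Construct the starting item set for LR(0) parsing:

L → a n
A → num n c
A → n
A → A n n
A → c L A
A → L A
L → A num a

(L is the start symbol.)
{ [A → . A n n], [A → . L A], [A → . c L A], [A → . n], [A → . num n c], [L → . A num a], [L → . a n], [L' → . L] }

First, augment the grammar with L' → L
I₀ = CLOSURE({ [L' → . L] }):
  [L' → . L] has the dot before L: add [L → . a n], [L → . A num a]
  [L → . A num a] has the dot before A: add [A → . num n c], [A → . n], [A → . A n n], [A → . c L A], [A → . L A]
No further items can be added.

I₀ = { [A → . A n n], [A → . L A], [A → . c L A], [A → . n], [A → . num n c], [L → . A num a], [L → . a n], [L' → . L] }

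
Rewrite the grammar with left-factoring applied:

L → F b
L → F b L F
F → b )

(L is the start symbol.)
L → F b L'
L' → ε
L' → L F
F → b )

Left-factoring transforms A → αβ₁ | αβ₂ into A → αA' and A' → β₁ | β₂
(α is the longest common prefix among the alternatives). Repeat until
no nonterminal has two alternatives with a common prefix.

Round 1: L has alternatives sharing prefix 'F b'. Introduce L': L → F b L'
  Add: L' → ε
  Add: L' → L F

No remaining common prefixes — done.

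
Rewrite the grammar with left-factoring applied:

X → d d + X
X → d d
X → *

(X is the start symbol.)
Left-factoring transforms A → αβ₁ | αβ₂ into A → αA' and A' → β₁ | β₂
(α is the longest common prefix among the alternatives). Repeat until
no nonterminal has two alternatives with a common prefix.

Round 1: X has alternatives sharing prefix 'd d'. Introduce X': X → d d X'
  Add: X' → + X
  Add: X' → ε

No remaining common prefixes — done.

Resulting grammar:
X → d d X'
X' → + X
X' → ε
X → *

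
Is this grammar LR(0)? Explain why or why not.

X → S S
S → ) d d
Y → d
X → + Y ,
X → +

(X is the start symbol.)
No. Shift-reduce conflict between [X → + .] and [Y → . d]

Augment with X' → X and build the canonical LR(0) collection (I0 = CLOSURE({[X' → . X]}), then GOTO on every symbol after a dot until no new states appear). It has 11 states:
  I0: { [S → . ) d d], [X → . + Y ,], [X → . +], [X → . S S], [X' → . X] }  — shift
  I1: { [S → ) . d d] }  — shift
  I2: { [X → + . Y ,], [X → + .], [Y → . d] }  — shift, reduce
  I3: { [S → . ) d d], [X → S . S] }  — shift
  I4: { [X' → X .] }  — accept
  I5: { [X → S S .] }  — reduce
  I6: { [X → + Y . ,] }  — shift
  I7: { [Y → d .] }  — reduce
  I8: { [X → + Y , .] }  — reduce
  I9: { [S → ) d . d] }  — shift
  I10: { [S → ) d d .] }  — reduce

Conflict in state I2:
  Shift-reduce conflict between [X → + .] and [Y → . d]
So the grammar is NOT LR(0).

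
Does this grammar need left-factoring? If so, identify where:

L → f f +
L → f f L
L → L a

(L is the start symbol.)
Left-factoring is needed when two productions for the same non-terminal
share a common prefix on the right-hand side.

Productions for L:
  L → f f +
  L → f f L
  L → L a

Found common prefix 'f f' in productions for L

Answer: Yes, L has productions with common prefix 'f f'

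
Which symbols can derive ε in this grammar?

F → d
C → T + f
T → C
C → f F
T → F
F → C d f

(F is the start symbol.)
There are no ε-productions, so no non-terminal can derive ε.
No non-terminals are nullable.

Answer: None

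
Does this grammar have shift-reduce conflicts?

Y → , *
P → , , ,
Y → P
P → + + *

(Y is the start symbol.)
No shift-reduce conflicts

A shift-reduce conflict occurs when an LR(0) state has both:
  - a complete (reduce) item [A → α .] (dot at the end), and
  - a shift item [B → β . c γ] (dot before a terminal).

Augment with Y' → Y and build the canonical LR(0) collection (I0 = CLOSURE({[Y' → . Y]}), then GOTO on every symbol after a dot until no new states appear). It has 10 states:
  I0: { [P → . + + *], [P → . , , ,], [Y → . , *], [Y → . P], [Y' → . Y] }  — shift
  I1: { [P → + . + *] }  — shift
  I2: { [P → , . , ,], [Y → , . *] }  — shift
  I3: { [Y → P .] }  — reduce
  I4: { [Y' → Y .] }  — accept
  I5: { [Y → , * .] }  — reduce
  I6: { [P → , , . ,] }  — shift
  I7: { [P → , , , .] }  — reduce
  I8: { [P → + + . *] }  — shift
  I9: { [P → + + * .] }  — reduce

No state contains both a complete item and a shift item.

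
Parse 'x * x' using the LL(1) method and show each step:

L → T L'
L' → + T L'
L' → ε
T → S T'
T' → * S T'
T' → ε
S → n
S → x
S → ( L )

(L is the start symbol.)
LL(1) parsing maintains a stack (initially the start symbol over $) and the input. At each step: if the stack top is a terminal, match it against the current input token; if it is a non-terminal N, replace it with the RHS of M[N, lookahead] (the unique production whose predict set contains the lookahead).

Stack is shown with the top on the left.

Stack        Input    Action
----------------------------
L $          x * x $  output L → T L'
T L' $       x * x $  output T → S T'
S T' L' $    x * x $  output S → x
x T' L' $    x * x $  match 'x'
T' L' $      * x $    output T' → * S T'
* S T' L' $  * x $    match '*'
S T' L' $    x $      output S → x
x T' L' $    x $      match 'x'
T' L' $      $        output T' → ε
L' $         $        output L' → ε
$            $        accept

The string is accepted.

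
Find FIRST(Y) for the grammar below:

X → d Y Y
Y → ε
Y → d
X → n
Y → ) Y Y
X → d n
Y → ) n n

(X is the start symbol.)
To compute FIRST(Y), examine every production with Y on the left-hand side, reading each right-hand side left to right until a non-nullable symbol is reached.

From Y → ε:
  - ε-production, so ε ∈ FIRST(Y)
From Y → d:
  - d is a terminal: add 'd' and stop
From Y → ) Y Y:
  - ')' is a terminal: add ')' and stop
From Y → ) n n:
  - ')' is a terminal: add ')' and stop

Collecting: FIRST(Y) = { ')', 'd', ε }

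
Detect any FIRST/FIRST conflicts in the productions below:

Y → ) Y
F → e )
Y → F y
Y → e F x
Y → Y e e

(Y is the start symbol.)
Yes. Y → ')' Y / Y → Y e e on { ')' }; Y → F y / Y → e F x on { 'e' }; Y → F y / Y → Y e e on { 'e' }; Y → e F x / Y → Y e e on { 'e' }

FIRST sets of the non-terminals at (or reachable through a nullable prefix from) the front of some alternative:
  FIRST(F) = { 'e' }
  FIRST(Y) = { ')', 'e' }

Productions for Y:
  Y → ) Y: FIRST = { ')' }
  Y → F y: FIRST = { 'e' }
  Y → e F x: FIRST = { 'e' }
  Y → Y e e: FIRST = { ')', 'e' }
F has only one production, so no FIRST/FIRST conflict is possible there.

Conflict for Y: Y → ) Y and Y → Y e e
  Overlap: { ')' }
Conflict for Y: Y → F y and Y → e F x
  Overlap: { 'e' }
Conflict for Y: Y → F y and Y → Y e e
  Overlap: { 'e' }
Conflict for Y: Y → e F x and Y → Y e e
  Overlap: { 'e' }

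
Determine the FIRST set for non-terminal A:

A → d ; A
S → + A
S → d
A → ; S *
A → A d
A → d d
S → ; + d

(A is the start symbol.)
To compute FIRST(A), examine every production with A on the left-hand side, reading each right-hand side left to right until a non-nullable symbol is reached.

From A → d ; A:
  - d is a terminal: add 'd' and stop
From A → ; S *:
  - ';' is a terminal: add ';' and stop
From A → A d:
  - A is the symbol being defined: contributes nothing new
    A is not nullable, so stop
From A → d d:
  - d is a terminal: add 'd' and stop

Collecting: FIRST(A) = { ';', 'd' }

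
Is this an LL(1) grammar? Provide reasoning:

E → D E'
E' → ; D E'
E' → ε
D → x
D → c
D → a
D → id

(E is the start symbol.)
Yes, the grammar is LL(1).

Relevant sets:
  FOLLOW(E') = { $ }

For E':
  PREDICT(E' → ';' D E') = { ';' }
  PREDICT(E' → ε) = { $ }
For D:
  PREDICT(D → x) = { 'x' }
  PREDICT(D → c) = { 'c' }
  PREDICT(D → a) = { 'a' }
  PREDICT(D → id) = { 'id' }
E has a single production, so nothing to check there.

All predict sets are disjoint. The grammar IS LL(1).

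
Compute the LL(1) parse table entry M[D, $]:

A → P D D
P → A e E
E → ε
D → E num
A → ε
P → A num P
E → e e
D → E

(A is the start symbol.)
To find M[D, $], we find productions for D where $ is in the predict set (PREDICT(N → α) = (FIRST(α) \ {ε}) ∪ (FOLLOW(N) if α ⇒* ε)).

Relevant sets:
  FIRST(E) = { 'e', ε }
  FOLLOW(D) = { $, 'e', 'num' }

D → E num: PREDICT = { 'e', 'num' }
D → E: PREDICT = { $, 'e', 'num' }
  $ is in predict set, so this production goes in M[D, $]

M[D, $] = D → E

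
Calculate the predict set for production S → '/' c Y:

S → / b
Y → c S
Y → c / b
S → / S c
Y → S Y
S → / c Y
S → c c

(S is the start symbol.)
{ '/' }

PREDICT(S → '/' c Y) = (FIRST(RHS) \ {ε}) ∪ (FOLLOW(S) if ε ∈ FIRST(RHS), i.e. RHS ⇒* ε)
FIRST('/' c Y) = { '/' }
ε ∉ FIRST('/' c Y), so FOLLOW(S) is not added.
PREDICT(S → '/' c Y) = { '/' }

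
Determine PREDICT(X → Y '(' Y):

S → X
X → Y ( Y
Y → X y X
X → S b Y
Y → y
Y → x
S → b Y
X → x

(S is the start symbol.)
{ 'b', 'x', 'y' }

PREDICT(X → Y '(' Y) = (FIRST(RHS) \ {ε}) ∪ (FOLLOW(X) if ε ∈ FIRST(RHS), i.e. RHS ⇒* ε)
FIRST(Y) = { 'b', 'x', 'y' }
FIRST(Y '(' Y) = { 'b', 'x', 'y' }
ε ∉ FIRST(Y '(' Y), so FOLLOW(X) is not added.
PREDICT(X → Y '(' Y) = { 'b', 'x', 'y' }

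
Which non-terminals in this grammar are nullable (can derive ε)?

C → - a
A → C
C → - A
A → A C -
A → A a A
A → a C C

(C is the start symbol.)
None

A non-terminal is nullable if it can derive ε (the empty string): either it has an ε-production, or it has a production whose right-hand side consists entirely of nullable non-terminals.

There are no ε-productions, so no non-terminal can derive ε.
No non-terminals are nullable.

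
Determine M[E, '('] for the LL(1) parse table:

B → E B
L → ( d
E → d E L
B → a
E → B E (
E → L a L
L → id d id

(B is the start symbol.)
To find M[E, '('], we find productions for E where '(' is in the predict set (PREDICT(N → α) = (FIRST(α) \ {ε}) ∪ (FOLLOW(N) if α ⇒* ε)).

Relevant sets:
  FIRST(B) = { '(', 'a', 'd', 'id' }
  FIRST(L) = { '(', 'id' }

E → d E L: PREDICT = { 'd' }
E → B E (: PREDICT = { '(', 'a', 'd', 'id' }
  '(' is in predict set, so this production goes in M[E, '(']
E → L a L: PREDICT = { '(', 'id' }
  '(' is in predict set, so this production goes in M[E, '(']

M[E, '('] = E → B E (, E → L a L  (a multiply-defined cell — the grammar is not LL(1))

Answer: E → B E (, E → L a L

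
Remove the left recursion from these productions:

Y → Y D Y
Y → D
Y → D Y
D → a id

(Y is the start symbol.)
Y is directly left-recursive. The standard transformation for
  A → A α₁ | ... | A α_m | β₁ | ... | β_n
is
  A  → β₁ A' | ... | β_n A'
  A' → α₁ A' | ... | α_m A' | ε

Y → D becomes Y → D Y'
Y → D Y becomes Y → D Y Y'
Y → Y D Y becomes Y' → D Y Y'
Add Y' → ε

Productions for other non-terminals are unchanged:
  D → a id

Resulting grammar:
Y → D Y'
Y → D Y Y'
Y' → D Y Y'
Y' → ε
D → a id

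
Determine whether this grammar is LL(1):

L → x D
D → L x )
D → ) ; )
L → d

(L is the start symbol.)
Yes, the grammar is LL(1).

Relevant sets:
  FIRST(L) = { 'd', 'x' }

For L:
  PREDICT(L → x D) = { 'x' }
  PREDICT(L → d) = { 'd' }
For D:
  PREDICT(D → L x ')') = { 'd', 'x' }
  PREDICT(D → ')' ';' ')') = { ')' }

All predict sets are disjoint. The grammar IS LL(1).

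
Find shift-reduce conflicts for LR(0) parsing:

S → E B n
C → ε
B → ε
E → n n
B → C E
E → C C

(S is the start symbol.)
A shift-reduce conflict occurs when an LR(0) state has both:
  - a complete (reduce) item [A → α .] (dot at the end), and
  - a shift item [B → β . c γ] (dot before a terminal).

Augment with S' → S and build the canonical LR(0) collection (I0 = CLOSURE({[S' → . S]}), then GOTO on every symbol after a dot until no new states appear). It has 11 states:
  I0: { [C → .], [E → . C C], [E → . n n], [S → . E B n], [S' → . S] }  — shift, reduce
  I1: { [C → .], [E → C . C] }  — reduce
  I2: { [B → . C E], [B → .], [C → .], [S → E . B n] }  — 2 reduces
  I3: { [S' → S .] }  — accept
  I4: { [E → n . n] }  — shift
  I5: { [E → n n .] }  — reduce
  I6: { [S → E B . n] }  — shift
  I7: { [B → C . E], [C → .], [E → . C C], [E → . n n] }  — shift, reduce
  I8: { [B → C E .] }  — reduce
  I9: { [S → E B n .] }  — reduce
  I10: { [E → C C .] }  — reduce

I0 contains reduce item [C → .] and shift item [E → . n n] — shift-reduce conflict.
I7 contains reduce item [C → .] and shift item [E → . n n] — shift-reduce conflict.

Answer: Yes — I0: [C → .] vs [E → . n n]; I7: [C → .] vs [E → . n n]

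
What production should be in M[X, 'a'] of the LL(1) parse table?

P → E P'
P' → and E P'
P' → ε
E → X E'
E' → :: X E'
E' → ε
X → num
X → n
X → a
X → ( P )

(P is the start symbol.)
To find M[X, 'a'], we find productions for X where 'a' is in the predict set (PREDICT(N → α) = (FIRST(α) \ {ε}) ∪ (FOLLOW(N) if α ⇒* ε)).

X → num: PREDICT = { 'num' }
X → n: PREDICT = { 'n' }
X → a: PREDICT = { 'a' }
  'a' is in predict set, so this production goes in M[X, 'a']
X → ( P ): PREDICT = { '(' }

M[X, 'a'] = X → a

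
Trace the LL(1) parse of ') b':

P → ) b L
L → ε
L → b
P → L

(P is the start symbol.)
LL(1) parsing maintains a stack (initially the start symbol over $) and the input. At each step: if the stack top is a terminal, match it against the current input token; if it is a non-terminal N, replace it with the RHS of M[N, lookahead] (the unique production whose predict set contains the lookahead).

Stack is shown with the top on the left.

Stack    Input  Action
----------------------
P $      ) b $  output P → ) b L
) b L $  ) b $  match ')'
b L $    b $    match 'b'
L $      $      output L → ε
$        $      accept

The string is accepted.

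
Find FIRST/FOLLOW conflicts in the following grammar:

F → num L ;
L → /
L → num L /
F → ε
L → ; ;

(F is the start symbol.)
A FIRST/FOLLOW conflict occurs when a non-terminal N has a nullable alternative N → β (β ⇒* ε) and another alternative N → α with FIRST(α) ∩ FOLLOW(N) ≠ ∅: on such a lookahead the parser cannot decide between expanding α and letting N vanish via β.

Nullable non-terminals: F.

F: nullable alternative(s) F → ε; FOLLOW(F) = { $ }
  F → num L ;: FIRST \ {ε} = { 'num' } — disjoint from FOLLOW(F)
  F → ε: FIRST \ {ε} = { } — this is the only nullable alternative, skip

L has no nullable alternative, so no FIRST/FOLLOW check is needed there.

No FIRST/FOLLOW conflicts found.

Answer: No FIRST/FOLLOW conflicts.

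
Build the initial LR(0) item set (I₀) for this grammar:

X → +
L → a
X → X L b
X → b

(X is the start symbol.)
{ [X → . +], [X → . X L b], [X → . b], [X' → . X] }

First, augment the grammar with X' → X
I₀ = CLOSURE({ [X' → . X] }):
  [X' → . X] has the dot before X: add [X → . +], [X → . X L b], [X → . b]
No further items can be added.

I₀ = { [X → . +], [X → . X L b], [X → . b], [X' → . X] }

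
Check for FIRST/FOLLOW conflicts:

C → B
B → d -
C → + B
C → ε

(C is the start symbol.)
A FIRST/FOLLOW conflict occurs when a non-terminal N has a nullable alternative N → β (β ⇒* ε) and another alternative N → α with FIRST(α) ∩ FOLLOW(N) ≠ ∅: on such a lookahead the parser cannot decide between expanding α and letting N vanish via β.

Nullable non-terminals: C.
FIRST sets used below: FIRST(B) = { 'd' }

C: nullable alternative(s) C → ε; FOLLOW(C) = { $ }
  C → B: FIRST \ {ε} = { 'd' } — disjoint from FOLLOW(C)
  C → + B: FIRST \ {ε} = { '+' } — disjoint from FOLLOW(C)
  C → ε: FIRST \ {ε} = { } — this is the only nullable alternative, skip

B has no nullable alternative, so no FIRST/FOLLOW check is needed there.

No FIRST/FOLLOW conflicts found.

Answer: No FIRST/FOLLOW conflicts.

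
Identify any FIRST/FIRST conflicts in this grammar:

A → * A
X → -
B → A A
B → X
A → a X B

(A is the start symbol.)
A FIRST/FIRST conflict occurs when two productions N → α and N → β for the same non-terminal have FIRST(α) ∩ FIRST(β) ≠ ∅ (with ε ∈ FIRST of a nullable right-hand side, so two nullable alternatives also conflict).

FIRST sets of the non-terminals at (or reachable through a nullable prefix from) the front of some alternative:
  FIRST(A) = { '*', 'a' }
  FIRST(X) = { '-' }

Productions for A:
  A → * A: FIRST = { '*' }
  A → a X B: FIRST = { 'a' }
Productions for B:
  B → A A: FIRST = { '*', 'a' }
  B → X: FIRST = { '-' }
X has only one production, so no FIRST/FIRST conflict is possible there.

All alternatives of each non-terminal have pairwise disjoint FIRST sets.

Answer: No FIRST/FIRST conflicts.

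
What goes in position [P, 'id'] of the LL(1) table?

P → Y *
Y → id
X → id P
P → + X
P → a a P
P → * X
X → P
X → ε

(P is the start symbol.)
To find M[P, 'id'], we find productions for P where 'id' is in the predict set (PREDICT(N → α) = (FIRST(α) \ {ε}) ∪ (FOLLOW(N) if α ⇒* ε)).

Relevant sets:
  FIRST(Y) = { 'id' }

P → Y *: PREDICT = { 'id' }
  'id' is in predict set, so this production goes in M[P, 'id']
P → + X: PREDICT = { '+' }
P → a a P: PREDICT = { 'a' }
P → * X: PREDICT = { '*' }

M[P, 'id'] = P → Y *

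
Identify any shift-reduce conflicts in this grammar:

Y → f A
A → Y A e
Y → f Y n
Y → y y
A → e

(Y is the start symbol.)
No shift-reduce conflicts

A shift-reduce conflict occurs when an LR(0) state has both:
  - a complete (reduce) item [A → α .] (dot at the end), and
  - a shift item [B → β . c γ] (dot before a terminal).

Augment with Y' → Y and build the canonical LR(0) collection (I0 = CLOSURE({[Y' → . Y]}), then GOTO on every symbol after a dot until no new states appear). It has 12 states:
  I0: { [Y → . f A], [Y → . f Y n], [Y → . y y], [Y' → . Y] }  — shift
  I1: { [Y' → Y .] }  — accept
  I2: { [A → . Y A e], [A → . e], [Y → . f A], [Y → . f Y n], [Y → . y y], [Y → f . A], [Y → f . Y n] }  — shift
  I3: { [Y → y . y] }  — shift
  I4: { [Y → y y .] }  — reduce
  I5: { [Y → f A .] }  — reduce
  I6: { [A → . Y A e], [A → . e], [A → Y . A e], [Y → . f A], [Y → . f Y n], [Y → . y y], [Y → f Y . n] }  — shift
  I7: { [A → e .] }  — reduce
  I8: { [A → Y A . e] }  — shift
  I9: { [A → . Y A e], [A → . e], [A → Y . A e], [Y → . f A], [Y → . f Y n], [Y → . y y] }  — shift
  I10: { [Y → f Y n .] }  — reduce
  I11: { [A → Y A e .] }  — reduce

No state contains both a complete item and a shift item.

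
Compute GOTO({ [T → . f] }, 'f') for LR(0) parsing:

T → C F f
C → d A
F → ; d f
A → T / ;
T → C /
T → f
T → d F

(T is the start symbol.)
{ [T → f .] }

GOTO(I, 'f') = CLOSURE({ [A → αX.β] : [A → α.Xβ] ∈ I, X = 'f' })

Items with dot before 'f', with the dot advanced:
  [T → . f] → [T → f .]
Closure adds nothing (no advanced item has the dot before a non-terminal).

GOTO = { [T → f .] }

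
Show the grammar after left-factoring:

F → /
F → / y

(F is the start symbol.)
Left-factoring transforms A → αβ₁ | αβ₂ into A → αA' and A' → β₁ | β₂
(α is the longest common prefix among the alternatives). Repeat until
no nonterminal has two alternatives with a common prefix.

Round 1: F has alternatives sharing prefix '/'. Introduce F': F → / F'
  Add: F' → ε
  Add: F' → y

No remaining common prefixes — done.

Resulting grammar:
F → / F'
F' → ε
F' → y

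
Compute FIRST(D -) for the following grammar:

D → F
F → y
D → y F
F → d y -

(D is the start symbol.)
{ 'd', 'y' }

FIRST sets of the non-terminals involved (from the grammar, by fixed-point iteration):
  FIRST(D) = { 'd', 'y' }

To compute FIRST(D -), process the symbols left to right:
Symbol D is a non-terminal. Add FIRST(D) \ {ε} = { 'd', 'y' }
D is not nullable (ε ∉ FIRST(D)), so stop here.
FIRST(D -) = { 'd', 'y' }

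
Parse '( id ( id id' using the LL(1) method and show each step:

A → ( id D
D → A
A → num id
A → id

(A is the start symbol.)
Stack is shown with the top on the left.

Stack     Input           Action
--------------------------------
A $       ( id ( id id $  output A → ( id D
( id D $  ( id ( id id $  match '('
id D $    id ( id id $    match 'id'
D $       ( id id $       output D → A
A $       ( id id $       output A → ( id D
( id D $  ( id id $       match '('
id D $    id id $         match 'id'
D $       id $            output D → A
A $       id $            output A → id
id $      id $            match 'id'
$         $               accept

The string is accepted.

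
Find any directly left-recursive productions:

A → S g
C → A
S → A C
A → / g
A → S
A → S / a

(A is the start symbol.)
No direct left recursion

Direct left recursion occurs when N → N α for some non-terminal N (the right-hand side begins with the left-hand side itself).

A → S g: starts with S
C → A: starts with A
S → A C: starts with A
A → / g: starts with '/'
A → S: starts with S
A → S / a: starts with S

No direct left recursion found.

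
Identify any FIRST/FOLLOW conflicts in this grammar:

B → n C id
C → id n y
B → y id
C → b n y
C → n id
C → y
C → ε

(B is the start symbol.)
Yes. C → id n y with FOLLOW(C) on { 'id' }

A FIRST/FOLLOW conflict occurs when a non-terminal N has a nullable alternative N → β (β ⇒* ε) and another alternative N → α with FIRST(α) ∩ FOLLOW(N) ≠ ∅: on such a lookahead the parser cannot decide between expanding α and letting N vanish via β.

Nullable non-terminals: C.

C: nullable alternative(s) C → ε; FOLLOW(C) = { 'id' }
  C → id n y: FIRST \ {ε} = { 'id' } — overlaps FOLLOW(C) on { 'id' }: CONFLICT
  C → b n y: FIRST \ {ε} = { 'b' } — disjoint from FOLLOW(C)
  C → n id: FIRST \ {ε} = { 'n' } — disjoint from FOLLOW(C)
  C → y: FIRST \ {ε} = { 'y' } — disjoint from FOLLOW(C)
  C → ε: FIRST \ {ε} = { } — this is the only nullable alternative, skip

B has no nullable alternative, so no FIRST/FOLLOW check is needed there.

So the grammar has 1 FIRST/FOLLOW conflict (marked CONFLICT above).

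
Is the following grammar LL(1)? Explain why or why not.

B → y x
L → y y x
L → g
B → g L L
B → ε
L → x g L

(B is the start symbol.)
Yes, the grammar is LL(1).

Relevant sets:
  FOLLOW(B) = { $ }

For B:
  PREDICT(B → y x) = { 'y' }
  PREDICT(B → g L L) = { 'g' }
  PREDICT(B → ε) = { $ }
For L:
  PREDICT(L → y y x) = { 'y' }
  PREDICT(L → g) = { 'g' }
  PREDICT(L → x g L) = { 'x' }

All predict sets are disjoint. The grammar IS LL(1).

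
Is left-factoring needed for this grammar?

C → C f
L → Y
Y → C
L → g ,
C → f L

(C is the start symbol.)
Left-factoring is needed when two productions for the same non-terminal
share a common prefix on the right-hand side.

Productions for C:
  C → C f
  C → f L
Productions for L:
  L → Y
  L → g ,

No common prefixes found.

Answer: No, left-factoring is not needed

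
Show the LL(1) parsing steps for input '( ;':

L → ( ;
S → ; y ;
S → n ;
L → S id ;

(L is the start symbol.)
LL(1) parsing maintains a stack (initially the start symbol over $) and the input. At each step: if the stack top is a terminal, match it against the current input token; if it is a non-terminal N, replace it with the RHS of M[N, lookahead] (the unique production whose predict set contains the lookahead).

Stack is shown with the top on the left.

Stack  Input  Action
--------------------
L $    ( ; $  output L → ( ;
( ; $  ( ; $  match '('
; $    ; $    match ';'
$      $      accept

The string is accepted.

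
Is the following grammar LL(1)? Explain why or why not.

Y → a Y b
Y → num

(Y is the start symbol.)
A grammar is LL(1) if for each non-terminal N with multiple productions, the predict sets of those productions are pairwise disjoint, where PREDICT(N → α) = (FIRST(α) \ {ε}) ∪ (FOLLOW(N) if α ⇒* ε).

For Y:
  PREDICT(Y → a Y b) = { 'a' }
  PREDICT(Y → num) = { 'num' }

All predict sets are disjoint. The grammar IS LL(1).

Answer: Yes, the grammar is LL(1).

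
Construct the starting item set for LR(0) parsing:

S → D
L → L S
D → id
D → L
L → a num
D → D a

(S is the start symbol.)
First, augment the grammar with S' → S
I₀ = CLOSURE({ [S' → . S] }):
  [S' → . S] has the dot before S: add [S → . D]
  [S → . D] has the dot before D: add [D → . id], [D → . L], [D → . D a]
  [D → . L] has the dot before L: add [L → . L S], [L → . a num]
No further items can be added.

I₀ = { [D → . D a], [D → . L], [D → . id], [L → . L S], [L → . a num], [S → . D], [S' → . S] }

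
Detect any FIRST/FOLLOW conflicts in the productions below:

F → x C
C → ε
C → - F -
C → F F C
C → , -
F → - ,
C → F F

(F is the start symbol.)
Yes. C → '-' F '-' with FOLLOW(C) on { '-' }; C → F F C with FOLLOW(C) on { '-', 'x' }; C → ',' '-' with FOLLOW(C) on { ',' }; C → F F with FOLLOW(C) on { '-', 'x' }

Nullable non-terminals: C.
FIRST sets used below: FIRST(F) = { '-', 'x' }

C: nullable alternative(s) C → ε; FOLLOW(C) = { $, ',', '-', 'x' }
  C → ε: FIRST \ {ε} = { } — this is the only nullable alternative, skip
  C → - F -: FIRST \ {ε} = { '-' } — overlaps FOLLOW(C) on { '-' }: CONFLICT
  C → F F C: FIRST \ {ε} = { '-', 'x' } — overlaps FOLLOW(C) on { '-', 'x' }: CONFLICT
  C → , -: FIRST \ {ε} = { ',' } — overlaps FOLLOW(C) on { ',' }: CONFLICT
  C → F F: FIRST \ {ε} = { '-', 'x' } — overlaps FOLLOW(C) on { '-', 'x' }: CONFLICT

F has no nullable alternative, so no FIRST/FOLLOW check is needed there.

So the grammar has 4 FIRST/FOLLOW conflicts (marked CONFLICT above).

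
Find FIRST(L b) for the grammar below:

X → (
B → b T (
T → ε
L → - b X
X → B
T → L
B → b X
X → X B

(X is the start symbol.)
{ '-' }

FIRST sets of the non-terminals involved (from the grammar, by fixed-point iteration):
  FIRST(L) = { '-' }

To compute FIRST(L b), process the symbols left to right:
Symbol L is a non-terminal. Add FIRST(L) \ {ε} = { '-' }
L is not nullable (ε ∉ FIRST(L)), so stop here.
FIRST(L b) = { '-' }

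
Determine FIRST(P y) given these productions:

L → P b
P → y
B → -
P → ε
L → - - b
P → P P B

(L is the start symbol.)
FIRST sets of the non-terminals involved (from the grammar, by fixed-point iteration):
  FIRST(P) = { '-', 'y', ε }

To compute FIRST(P y), process the symbols left to right:
Symbol P is a non-terminal. Add FIRST(P) \ {ε} = { '-', 'y' }
P is nullable (ε ∈ FIRST(P)), continue to the next symbol.
Symbol y is a terminal. Add 'y' and stop.
FIRST(P y) = { '-', 'y' }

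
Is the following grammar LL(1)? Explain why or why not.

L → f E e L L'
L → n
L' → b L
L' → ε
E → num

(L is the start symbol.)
A grammar is LL(1) if for each non-terminal N with multiple productions, the predict sets of those productions are pairwise disjoint, where PREDICT(N → α) = (FIRST(α) \ {ε}) ∪ (FOLLOW(N) if α ⇒* ε).

Relevant sets:
  FOLLOW(L') = { $, 'b' }

For L:
  PREDICT(L → f E e L L') = { 'f' }
  PREDICT(L → n) = { 'n' }
For L':
  PREDICT(L' → b L) = { 'b' }
  PREDICT(L' → ε) = { $, 'b' }
E has a single production, so nothing to check there.

Conflict found: Predict set conflict for L': { 'b' }
The grammar is NOT LL(1).

Answer: No. Predict set conflict for L': { 'b' }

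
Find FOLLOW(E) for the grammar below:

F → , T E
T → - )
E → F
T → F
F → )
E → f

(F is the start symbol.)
To compute FOLLOW(E), find every occurrence of E on a right-hand side N → α E β: add FIRST(β) \ {ε}, and if β is empty or nullable also add FOLLOW(N). Iterate to a fixed point.

In F → , T E: E is at the end, add FOLLOW(F)

The FOLLOW sets referred to above (computed the same way, to a fixed point):
  FOLLOW(F) = { $, ')', ',', 'f' }

Taking the union: FOLLOW(E) = { $, ')', ',', 'f' }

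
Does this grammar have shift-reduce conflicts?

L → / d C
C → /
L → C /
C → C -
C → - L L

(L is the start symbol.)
Yes — I2: [C → / .] vs [L → / . d C]; I9: [L → / d C .] vs [C → C . -]

Augment with L' → L and build the canonical LR(0) collection (I0 = CLOSURE({[L' → . L]}), then GOTO on every symbol after a dot until no new states appear). It has 12 states:
  I0: { [C → . - L L], [C → . /], [C → . C -], [L → . / d C], [L → . C /], [L' → . L] }  — shift
  I1: { [C → - . L L], [C → . - L L], [C → . /], [C → . C -], [L → . / d C], [L → . C /] }  — shift
  I2: { [C → / .], [L → / . d C] }  — shift, reduce
  I3: { [C → C . -], [L → C . /] }  — shift
  I4: { [L' → L .] }  — accept
  I5: { [C → C - .] }  — reduce
  I6: { [L → C / .] }  — reduce
  I7: { [C → . - L L], [C → . /], [C → . C -], [L → / d . C] }  — shift
  I8: { [C → / .] }  — reduce
  I9: { [C → C . -], [L → / d C .] }  — shift, reduce
  I10: { [C → - L . L], [C → . - L L], [C → . /], [C → . C -], [L → . / d C], [L → . C /] }  — shift
  I11: { [C → - L L .] }  — reduce

I2 contains reduce item [C → / .] and shift item [L → / . d C] — shift-reduce conflict.
I9 contains reduce item [L → / d C .] and shift item [C → C . -] — shift-reduce conflict.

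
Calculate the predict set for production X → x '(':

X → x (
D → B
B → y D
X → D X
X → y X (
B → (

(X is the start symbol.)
{ 'x' }

PREDICT(X → x '(') = (FIRST(RHS) \ {ε}) ∪ (FOLLOW(X) if ε ∈ FIRST(RHS), i.e. RHS ⇒* ε)
FIRST(x '(') = { 'x' }
ε ∉ FIRST(x '('), so FOLLOW(X) is not added.
PREDICT(X → x '(') = { 'x' }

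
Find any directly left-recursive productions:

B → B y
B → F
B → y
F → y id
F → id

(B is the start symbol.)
Direct left recursion occurs when N → N α for some non-terminal N (the right-hand side begins with the left-hand side itself).

B → B y: LEFT RECURSIVE (starts with B)
B → F: starts with F
B → y: starts with y
F → y id: starts with y
F → id: starts with id

The grammar has direct left recursion on: B.

Answer: Yes, B is left-recursive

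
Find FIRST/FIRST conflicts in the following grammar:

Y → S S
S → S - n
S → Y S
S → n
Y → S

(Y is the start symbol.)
FIRST sets of the non-terminals at (or reachable through a nullable prefix from) the front of some alternative:
  FIRST(S) = { 'n' }
  FIRST(Y) = { 'n' }

Productions for Y:
  Y → S S: FIRST = { 'n' }
  Y → S: FIRST = { 'n' }
Productions for S:
  S → S - n: FIRST = { 'n' }
  S → Y S: FIRST = { 'n' }
  S → n: FIRST = { 'n' }

Conflict for Y: Y → S S and Y → S
  Overlap: { 'n' }
Conflict for S: S → S - n and S → Y S
  Overlap: { 'n' }
Conflict for S: S → S - n and S → n
  Overlap: { 'n' }
Conflict for S: S → Y S and S → n
  Overlap: { 'n' }

Answer: Yes. Y → S S / Y → S on { 'n' }; S → S '-' n / S → Y S on { 'n' }; S → S '-' n / S → n on { 'n' }; S → Y S / S → n on { 'n' }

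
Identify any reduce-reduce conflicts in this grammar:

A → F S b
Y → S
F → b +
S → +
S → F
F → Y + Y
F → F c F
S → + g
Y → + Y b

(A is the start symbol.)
Yes — I12: [F → F c F .] vs [S → F .]

Augment with A' → A and build the canonical LR(0) collection (I0 = CLOSURE({[A' → . A]}), then GOTO on every symbol after a dot until no new states appear). It has 18 states:
  I0: { [A → . F S b], [A' → . A], [F → . F c F], [F → . Y + Y], [F → . b +], [S → . + g], [S → . +], [S → . F], [Y → . + Y b], [Y → . S] }  — shift
  I1: { [F → . F c F], [F → . Y + Y], [F → . b +], [S → + . g], [S → + .], [S → . + g], [S → . +], [S → . F], [Y → + . Y b], [Y → . + Y b], [Y → . S] }  — shift, reduce
  I2: { [A' → A .] }  — accept
  I3: { [A → F . S b], [F → . F c F], [F → . Y + Y], [F → . b +], [F → F . c F], [S → . + g], [S → . +], [S → . F], [S → F .], [Y → . + Y b], [Y → . S] }  — shift, reduce
  I4: { [Y → S .] }  — reduce
  I5: { [F → Y . + Y] }  — shift
  I6: { [F → b . +] }  — shift
  I7: { [F → b + .] }  — reduce
  I8: { [F → . F c F], [F → . Y + Y], [F → . b +], [F → Y + . Y], [S → . + g], [S → . +], [S → . F], [Y → . + Y b], [Y → . S] }  — shift
  I9: { [F → F . c F], [S → F .] }  — shift, reduce
  I10: { [F → Y + Y .], [F → Y . + Y] }  — shift, reduce
  I11: { [F → . F c F], [F → . Y + Y], [F → . b +], [F → F c . F], [S → . + g], [S → . +], [S → . F], [Y → . + Y b], [Y → . S] }  — shift
  I12: { [F → F . c F], [F → F c F .], [S → F .] }  — shift, 2 reduces
  I13: { [A → F S . b], [Y → S .] }  — shift, reduce
  I14: { [A → F S b .] }  — reduce
  I15: { [F → Y . + Y], [Y → + Y . b] }  — shift
  I16: { [S → + g .] }  — reduce
  I17: { [Y → + Y b .] }  — reduce

I12 contains complete items [F → F c F .], [S → F .] — reduce-reduce conflict.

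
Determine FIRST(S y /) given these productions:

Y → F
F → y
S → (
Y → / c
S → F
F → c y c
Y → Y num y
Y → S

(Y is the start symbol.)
FIRST sets of the non-terminals involved (from the grammar, by fixed-point iteration):
  FIRST(S) = { '(', 'c', 'y' }

To compute FIRST(S y /), process the symbols left to right:
Symbol S is a non-terminal. Add FIRST(S) \ {ε} = { '(', 'c', 'y' }
S is not nullable (ε ∉ FIRST(S)), so stop here.
FIRST(S y /) = { '(', 'c', 'y' }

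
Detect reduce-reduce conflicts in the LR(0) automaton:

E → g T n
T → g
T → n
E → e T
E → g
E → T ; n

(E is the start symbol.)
Yes — I4: [E → g .] vs [T → g .]

Augment with E' → E and build the canonical LR(0) collection (I0 = CLOSURE({[E' → . E]}), then GOTO on every symbol after a dot until no new states appear). It has 12 states:
  I0: { [E → . T ; n], [E → . e T], [E → . g T n], [E → . g], [E' → . E], [T → . g], [T → . n] }  — shift
  I1: { [E' → E .] }  — accept
  I2: { [E → T . ; n] }  — shift
  I3: { [E → e . T], [T → . g], [T → . n] }  — shift
  I4: { [E → g . T n], [E → g .], [T → . g], [T → . n], [T → g .] }  — shift, 2 reduces
  I5: { [T → n .] }  — reduce
  I6: { [E → g T . n] }  — shift
  I7: { [T → g .] }  — reduce
  I8: { [E → g T n .] }  — reduce
  I9: { [E → e T .] }  — reduce
  I10: { [E → T ; . n] }  — shift
  I11: { [E → T ; n .] }  — reduce

I4 contains complete items [E → g .], [T → g .] — reduce-reduce conflict.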